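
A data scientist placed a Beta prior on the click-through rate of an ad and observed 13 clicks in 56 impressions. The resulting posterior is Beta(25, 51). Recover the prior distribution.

Beta(12, 8)

Under Beta–binomial conjugacy the posterior parameters are (a+s, b+f).
Subtract the data counts: 25−13=12, 51−43=8.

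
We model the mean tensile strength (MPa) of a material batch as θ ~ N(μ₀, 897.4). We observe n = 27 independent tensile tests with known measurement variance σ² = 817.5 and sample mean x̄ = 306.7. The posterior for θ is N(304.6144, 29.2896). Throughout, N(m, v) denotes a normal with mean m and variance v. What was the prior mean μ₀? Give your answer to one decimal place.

μ₀ = 242.8

The posterior mean is a precision-weighted average: μ_n = (τ₀μ₀ + τ_data·x̄)/(τ₀+τ_data), with τ₀=1/σ₀² and τ_data=n/σ².
Here τ₀ = 1/897.4 = 0.001114 and τ_data = 27/817.5 = 0.033028, so τ_n = 0.034142.
Rearranging for μ₀: μ₀ = (μ_n·τ_n − τ_data·x̄)/τ₀ = (304.6144·0.034142 − 0.033028·306.7) / 0.001114 = 0.270457/0.001114 ≈ 242.8.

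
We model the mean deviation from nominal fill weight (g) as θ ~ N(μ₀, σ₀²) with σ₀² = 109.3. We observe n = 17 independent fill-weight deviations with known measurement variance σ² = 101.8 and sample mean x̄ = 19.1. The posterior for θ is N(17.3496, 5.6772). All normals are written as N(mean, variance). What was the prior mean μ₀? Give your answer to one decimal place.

With known observation variance, the Normal–Normal posterior has precision τ_n = τ₀ + n/σ² and mean μ_n = (τ₀μ₀ + (n/σ²)x̄)/τ_n.
Here τ₀ = 1/109.3 = 0.009149 and τ_data = 17/101.8 = 0.166994, so τ_n = 0.176143.
Rearranging for μ₀: μ₀ = (μ_n·τ_n − τ_data·x̄)/τ₀ = (17.3496·0.176143 − 0.166994·19.1) / 0.009149 = -0.133575/0.009149 ≈ -14.6.

μ₀ = -14.6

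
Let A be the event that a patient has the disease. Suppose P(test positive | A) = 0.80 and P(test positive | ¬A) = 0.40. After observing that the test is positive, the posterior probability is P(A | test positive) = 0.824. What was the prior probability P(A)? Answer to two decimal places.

P(A) = 0.70

In odds form, posterior odds = prior odds × likelihood ratio, so prior odds = posterior odds ÷ LR.
Posterior odds = 0.824/(1−0.824) = 4.6818. LR = 0.80/0.40 = 2.0000.
Prior odds = 4.6818/2.0000 = 2.3409, so P(A) = 2.3409/(1+2.3409) ≈ 0.70.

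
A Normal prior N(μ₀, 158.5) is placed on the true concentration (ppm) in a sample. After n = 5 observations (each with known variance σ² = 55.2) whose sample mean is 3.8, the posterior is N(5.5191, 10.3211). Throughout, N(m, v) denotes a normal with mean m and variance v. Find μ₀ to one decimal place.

μ₀ = 30.2

With known observation variance, the Normal–Normal posterior has precision τ_n = τ₀ + n/σ² and mean μ_n = (τ₀μ₀ + (n/σ²)x̄)/τ_n.
Here τ₀ = 1/158.5 = 0.006309 and τ_data = 5/55.2 = 0.090580, so τ_n = 0.096889.
Rearranging for μ₀: μ₀ = (μ_n·τ_n − τ_data·x̄)/τ₀ = (5.5191·0.096889 − 0.090580·3.8) / 0.006309 = 0.190536/0.006309 ≈ 30.2.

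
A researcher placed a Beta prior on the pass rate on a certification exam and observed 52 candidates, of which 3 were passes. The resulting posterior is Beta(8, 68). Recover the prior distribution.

A Beta(α, β) prior with s successes and f failures in binomial data gives a Beta(α+s, β+f) posterior.
So α = 8 − 3 = 5 and β = 68 − 49 = 19.

Beta(5, 19)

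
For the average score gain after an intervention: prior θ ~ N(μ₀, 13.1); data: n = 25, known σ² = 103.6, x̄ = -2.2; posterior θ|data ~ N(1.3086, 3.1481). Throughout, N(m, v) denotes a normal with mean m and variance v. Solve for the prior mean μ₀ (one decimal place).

μ₀ = 12.4

With known observation variance, the Normal–Normal posterior has precision τ_n = τ₀ + n/σ² and mean μ_n = (τ₀μ₀ + (n/σ²)x̄)/τ_n.
Here τ₀ = 1/13.1 = 0.076336 and τ_data = 25/103.6 = 0.241313, so τ_n = 0.317649.
Rearranging for μ₀: μ₀ = (μ_n·τ_n − τ_data·x̄)/τ₀ = (1.3086·0.317649 − 0.241313·-2.2) / 0.076336 = 0.946564/0.076336 ≈ 12.4.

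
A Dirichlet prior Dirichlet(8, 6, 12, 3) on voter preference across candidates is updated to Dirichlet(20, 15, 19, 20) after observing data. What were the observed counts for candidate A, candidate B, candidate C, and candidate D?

For a Dirichlet(α) prior with multinomial counts c, the posterior is Dirichlet(α + c) componentwise.
Counts are posterior − prior componentwise: 20−8=12, 15−6=9, 19−12=7, 20−3=17.

counts (12, 9, 7, 17)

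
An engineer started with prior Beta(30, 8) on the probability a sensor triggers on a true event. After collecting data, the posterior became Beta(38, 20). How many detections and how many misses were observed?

8 detections and 12 misses

Under Beta–binomial conjugacy the posterior parameters are (a+s, b+f).
So s = 38 − 30 = 8 and f = 20 − 8 = 12.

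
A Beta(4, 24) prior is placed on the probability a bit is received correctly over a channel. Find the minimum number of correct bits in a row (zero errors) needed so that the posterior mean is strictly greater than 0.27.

k = 5

After k correct bits and 0 errors the posterior is Beta(4+k, 24), with mean (4+k)/(4+24+k).
Set (4+k)/(28+k) > 0.27 and solve: k > (0.27·28 − 4)/(1 − 0.27) = 4.877.
The smallest integer exceeding 4.877 is 5, and checking k=5: (9)/(33) = 0.2727 > 0.27.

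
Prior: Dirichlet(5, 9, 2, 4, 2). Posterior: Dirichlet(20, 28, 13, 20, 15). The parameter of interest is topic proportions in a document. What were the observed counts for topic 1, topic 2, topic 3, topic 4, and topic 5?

counts (15, 19, 11, 16, 13)

For a Dirichlet(α) prior with multinomial counts c, the posterior is Dirichlet(α + c) componentwise.
Counts are posterior − prior componentwise: 20−5=15, 28−9=19, 13−2=11, 20−4=16, 15−2=13.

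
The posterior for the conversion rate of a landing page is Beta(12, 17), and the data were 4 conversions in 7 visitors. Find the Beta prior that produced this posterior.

Beta(8, 14)

Under Beta–binomial conjugacy the posterior parameters are (a+s, b+f).
Subtract the data counts: 12−4=8, 17−3=14.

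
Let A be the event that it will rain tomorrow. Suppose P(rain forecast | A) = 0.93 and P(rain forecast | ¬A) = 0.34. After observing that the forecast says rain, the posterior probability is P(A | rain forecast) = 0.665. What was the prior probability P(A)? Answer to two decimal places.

In odds form, posterior odds = prior odds × likelihood ratio, so prior odds = posterior odds ÷ LR.
Posterior odds = 0.665/(1−0.665) = 1.9851. LR = 0.93/0.34 = 2.7353.
Prior odds = 1.9851/2.7353 = 0.7257, so P(A) = 0.7257/(1+0.7257) ≈ 0.42.

P(A) = 0.42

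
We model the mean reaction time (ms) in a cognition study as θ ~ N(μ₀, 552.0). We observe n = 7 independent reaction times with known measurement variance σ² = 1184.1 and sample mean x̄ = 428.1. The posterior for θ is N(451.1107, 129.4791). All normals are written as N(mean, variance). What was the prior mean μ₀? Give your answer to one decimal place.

With known observation variance, the Normal–Normal posterior has precision τ_n = τ₀ + n/σ² and mean μ_n = (τ₀μ₀ + (n/σ²)x̄)/τ_n.
Here τ₀ = 1/552.0 = 0.001812 and τ_data = 7/1184.1 = 0.005912, so τ_n = 0.007724.
Rearranging for μ₀: μ₀ = (μ_n·τ_n − τ_data·x̄)/τ₀ = (451.1107·0.007724 − 0.005912·428.1) / 0.001812 = 0.953452/0.001812 ≈ 526.2.

μ₀ = 526.2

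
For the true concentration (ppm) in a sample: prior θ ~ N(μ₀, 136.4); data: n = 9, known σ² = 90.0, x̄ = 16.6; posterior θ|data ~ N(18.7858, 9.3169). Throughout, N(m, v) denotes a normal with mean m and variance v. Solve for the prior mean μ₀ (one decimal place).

μ₀ = 48.6

With known observation variance, the Normal–Normal posterior has precision τ_n = τ₀ + n/σ² and mean μ_n = (τ₀μ₀ + (n/σ²)x̄)/τ_n.
Here τ₀ = 1/136.4 = 0.007331 and τ_data = 9/90.0 = 0.100000, so τ_n = 0.107331.
Rearranging for μ₀: μ₀ = (μ_n·τ_n − τ_data·x̄)/τ₀ = (18.7858·0.107331 − 0.100000·16.6) / 0.007331 = 0.356299/0.007331 ≈ 48.6.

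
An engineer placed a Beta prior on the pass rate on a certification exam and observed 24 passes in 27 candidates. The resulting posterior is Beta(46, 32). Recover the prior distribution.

Beta(22, 29)

Beta is conjugate to the binomial likelihood: posterior = Beta(a+s, b+f).
So a = 46 − 24 = 22 and b = 32 − 3 = 29.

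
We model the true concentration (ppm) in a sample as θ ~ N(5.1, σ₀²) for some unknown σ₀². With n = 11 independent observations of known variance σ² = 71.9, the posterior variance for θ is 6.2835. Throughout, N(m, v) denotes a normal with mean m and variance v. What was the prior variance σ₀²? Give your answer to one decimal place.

σ₀² = 162.4

For the Normal–Normal model with known σ², precisions add: τ_n = τ₀ + n/σ².
So 1/σ₀² = 1/6.2835 − 11/71.9 = 0.159147 − 0.152990 = 0.006157.
Hence σ₀² = 1/0.006157 ≈ 162.4.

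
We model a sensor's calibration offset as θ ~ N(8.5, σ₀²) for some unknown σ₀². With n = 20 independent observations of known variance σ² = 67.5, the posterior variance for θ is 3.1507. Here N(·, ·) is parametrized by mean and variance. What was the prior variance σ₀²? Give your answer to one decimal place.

For the Normal–Normal model with known σ², precisions add: τ_n = τ₀ + n/σ².
So 1/σ₀² = 1/3.1507 − 20/67.5 = 0.317390 − 0.296296 = 0.021094.
Hence σ₀² = 1/0.021094 ≈ 47.4.

σ₀² = 47.4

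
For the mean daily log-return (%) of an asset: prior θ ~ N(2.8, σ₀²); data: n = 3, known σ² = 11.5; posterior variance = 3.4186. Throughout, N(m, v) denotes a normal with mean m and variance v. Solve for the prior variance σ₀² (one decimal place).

σ₀² = 31.6

For the Normal–Normal model with known σ², precisions add: τ_n = τ₀ + n/σ².
So 1/σ₀² = 1/3.4186 − 3/11.5 = 0.292517 − 0.260870 = 0.031647.
Hence σ₀² = 1/0.031647 ≈ 31.6.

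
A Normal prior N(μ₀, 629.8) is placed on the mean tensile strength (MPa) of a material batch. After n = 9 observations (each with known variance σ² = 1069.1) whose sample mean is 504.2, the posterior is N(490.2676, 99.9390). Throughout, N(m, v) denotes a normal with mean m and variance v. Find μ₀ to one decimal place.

With known observation variance, the Normal–Normal posterior has precision τ_n = τ₀ + n/σ² and mean μ_n = (τ₀μ₀ + (n/σ²)x̄)/τ_n.
Here τ₀ = 1/629.8 = 0.001588 and τ_data = 9/1069.1 = 0.008418, so τ_n = 0.010006.
Rearranging for μ₀: μ₀ = (μ_n·τ_n − τ_data·x̄)/τ₀ = (490.2676·0.010006 − 0.008418·504.2) / 0.001588 = 0.661262/0.001588 ≈ 416.4.

μ₀ = 416.4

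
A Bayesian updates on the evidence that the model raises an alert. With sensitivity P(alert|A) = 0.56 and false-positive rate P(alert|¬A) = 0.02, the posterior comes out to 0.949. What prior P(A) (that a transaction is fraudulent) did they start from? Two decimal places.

P(A) = 0.40

In odds form, posterior odds = prior odds × likelihood ratio, so prior odds = posterior odds ÷ LR.
Posterior odds = 0.949/(1−0.949) = 18.6078. LR = 0.56/0.02 = 28.0000.
Prior odds = 18.6078/28.0000 = 0.6646, so P(A) = 0.6646/(1+0.6646) ≈ 0.40.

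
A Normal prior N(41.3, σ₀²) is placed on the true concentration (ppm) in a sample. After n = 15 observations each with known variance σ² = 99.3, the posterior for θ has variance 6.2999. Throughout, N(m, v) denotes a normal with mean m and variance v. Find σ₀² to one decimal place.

For the Normal–Normal model with known σ², precisions add: τ_n = τ₀ + n/σ².
So 1/σ₀² = 1/6.2999 − 15/99.3 = 0.158733 − 0.151057 = 0.007676.
Hence σ₀² = 1/0.007676 ≈ 130.3.

σ₀² = 130.3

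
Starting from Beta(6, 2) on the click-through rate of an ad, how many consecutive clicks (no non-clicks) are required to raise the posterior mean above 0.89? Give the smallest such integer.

After k clicks and 0 non-clicks the posterior is Beta(6+k, 2), with mean (6+k)/(6+2+k).
Set (6+k)/(8+k) > 0.89 and solve: k > (0.89·8 − 6)/(1 − 0.89) = 10.182.
The smallest integer exceeding 10.182 is 11, and checking k=11: (17)/(19) = 0.8947 > 0.89.

k = 11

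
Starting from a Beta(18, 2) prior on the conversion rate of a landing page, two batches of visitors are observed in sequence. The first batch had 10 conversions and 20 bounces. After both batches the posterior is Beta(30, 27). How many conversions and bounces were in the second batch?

2 conversions and 5 bounces

Sequential conjugate updates are equivalent to a single update on the pooled data, so total successes = posterior α − prior α and total failures = posterior β − prior β.
Total across both batches: 30−18=12 conversions, 27−2=25 bounces.
Subtract the first batch: 12−10=2 conversions and 25−20=5 bounces.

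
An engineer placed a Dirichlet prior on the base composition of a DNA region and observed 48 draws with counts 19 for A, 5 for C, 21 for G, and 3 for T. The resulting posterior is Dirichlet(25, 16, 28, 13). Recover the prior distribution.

Dirichlet(6, 11, 7, 10)

For a Dirichlet(α) prior with multinomial counts c, the posterior is Dirichlet(α + c) componentwise.
Subtract each count from the matching posterior parameter: 25−19=6, 16−5=11, 28−21=7, 13−3=10.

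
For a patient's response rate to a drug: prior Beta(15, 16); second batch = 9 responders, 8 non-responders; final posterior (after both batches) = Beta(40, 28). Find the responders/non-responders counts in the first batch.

16 responders and 4 non-responders

Because Beta–binomial updating is additive in the counts, the combined data contributed (α_post−α_prior, β_post−β_prior) successes and failures.
Total across both batches: 40−15=25 responders, 28−16=12 non-responders.
Subtract the second batch: 25−9=16 responders and 12−8=4 non-responders.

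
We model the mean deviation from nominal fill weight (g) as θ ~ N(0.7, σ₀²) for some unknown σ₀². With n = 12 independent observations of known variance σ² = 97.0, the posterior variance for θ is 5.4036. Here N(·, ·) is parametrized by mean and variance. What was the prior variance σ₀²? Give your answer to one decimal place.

σ₀² = 16.3

For the Normal–Normal model with known σ², precisions add: τ_n = τ₀ + n/σ².
So 1/σ₀² = 1/5.4036 − 12/97.0 = 0.185062 − 0.123711 = 0.061351.
Hence σ₀² = 1/0.061351 ≈ 16.3.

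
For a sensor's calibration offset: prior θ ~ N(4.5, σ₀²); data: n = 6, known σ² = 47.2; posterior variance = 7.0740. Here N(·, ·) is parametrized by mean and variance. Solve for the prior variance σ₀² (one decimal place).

σ₀² = 70.2

For the Normal–Normal model with known σ², precisions add: τ_n = τ₀ + n/σ².
So 1/σ₀² = 1/7.0740 − 6/47.2 = 0.141363 − 0.127119 = 0.014244.
Hence σ₀² = 1/0.014244 ≈ 70.2.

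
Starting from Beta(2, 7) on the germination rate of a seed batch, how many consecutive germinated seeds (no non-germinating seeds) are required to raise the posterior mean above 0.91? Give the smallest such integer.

After k germinated seeds and 0 non-germinating seeds the posterior is Beta(2+k, 7), with mean (2+k)/(2+7+k).
Set (2+k)/(9+k) > 0.91 and solve: k > (0.91·9 − 2)/(1 − 0.91) = 68.778.
The smallest integer exceeding 68.778 is 69.

k = 69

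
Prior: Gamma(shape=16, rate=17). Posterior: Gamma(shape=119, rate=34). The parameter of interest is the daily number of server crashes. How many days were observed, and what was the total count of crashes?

n = 17 days with total 103 crashes

A Gamma(α, β) prior (rate parametrization) on a Poisson rate with n observations summing to S gives posterior Gamma(α+S, β+n).
Matching: Σxᵢ = 119 − 16 = 103 and n = 34 − 17 = 17.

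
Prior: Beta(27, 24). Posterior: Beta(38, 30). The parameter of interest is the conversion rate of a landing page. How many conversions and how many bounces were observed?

11 conversions and 6 bounces

Beta is conjugate to the binomial likelihood: posterior = Beta(a+s, b+f).
Match parameters: s=38−27=11, f=30−24=6.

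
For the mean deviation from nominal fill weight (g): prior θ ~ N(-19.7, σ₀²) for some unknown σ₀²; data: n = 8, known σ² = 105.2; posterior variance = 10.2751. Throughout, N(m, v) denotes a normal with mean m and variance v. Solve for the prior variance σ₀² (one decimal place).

Posterior precision equals prior precision plus data precision: 1/σ_n² = 1/σ₀² + n/σ².
So 1/σ₀² = 1/10.2751 − 8/105.2 = 0.097323 − 0.076046 = 0.021277.
Hence σ₀² = 1/0.021277 ≈ 47.0.

σ₀² = 47.0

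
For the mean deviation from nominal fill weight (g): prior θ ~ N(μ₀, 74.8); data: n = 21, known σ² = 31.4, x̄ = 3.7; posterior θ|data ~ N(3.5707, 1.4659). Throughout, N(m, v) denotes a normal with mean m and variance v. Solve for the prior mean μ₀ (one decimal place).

The posterior mean is a precision-weighted average: μ_n = (τ₀μ₀ + τ_data·x̄)/(τ₀+τ_data), with τ₀=1/σ₀² and τ_data=n/σ².
Here τ₀ = 1/74.8 = 0.013369 and τ_data = 21/31.4 = 0.668790, so τ_n = 0.682159.
Rearranging for μ₀: μ₀ = (μ_n·τ_n − τ_data·x̄)/τ₀ = (3.5707·0.682159 − 0.668790·3.7) / 0.013369 = -0.038738/0.013369 ≈ -2.9.

μ₀ = -2.9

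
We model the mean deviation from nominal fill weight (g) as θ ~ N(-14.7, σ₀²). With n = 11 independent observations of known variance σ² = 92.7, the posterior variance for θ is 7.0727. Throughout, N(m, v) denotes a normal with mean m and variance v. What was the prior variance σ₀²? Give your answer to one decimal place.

σ₀² = 44.0

Posterior precision equals prior precision plus data precision: 1/σ_n² = 1/σ₀² + n/σ².
So 1/σ₀² = 1/7.0727 − 11/92.7 = 0.141389 − 0.118662 = 0.022727.
Hence σ₀² = 1/0.022727 ≈ 44.0.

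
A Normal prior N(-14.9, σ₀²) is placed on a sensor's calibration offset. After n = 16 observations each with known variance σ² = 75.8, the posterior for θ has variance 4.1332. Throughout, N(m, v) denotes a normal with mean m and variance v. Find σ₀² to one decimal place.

Posterior precision equals prior precision plus data precision: 1/σ_n² = 1/σ₀² + n/σ².
So 1/σ₀² = 1/4.1332 − 16/75.8 = 0.241943 − 0.211082 = 0.030861.
Hence σ₀² = 1/0.030861 ≈ 32.4.

σ₀² = 32.4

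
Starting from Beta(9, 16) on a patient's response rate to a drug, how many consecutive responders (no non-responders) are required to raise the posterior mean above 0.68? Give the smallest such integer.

After k responders and 0 non-responders the posterior is Beta(9+k, 16), with mean (9+k)/(9+16+k).
Set (9+k)/(25+k) > 0.68 and solve: k > (0.68·25 − 9)/(1 − 0.68) = 25.000.
The smallest integer exceeding 25.000 is 26.

k = 26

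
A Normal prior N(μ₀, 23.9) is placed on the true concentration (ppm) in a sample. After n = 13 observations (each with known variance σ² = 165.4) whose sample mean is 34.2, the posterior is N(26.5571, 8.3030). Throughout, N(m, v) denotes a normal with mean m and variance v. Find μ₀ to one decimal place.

The posterior mean is a precision-weighted average: μ_n = (τ₀μ₀ + τ_data·x̄)/(τ₀+τ_data), with τ₀=1/σ₀² and τ_data=n/σ².
Here τ₀ = 1/23.9 = 0.041841 and τ_data = 13/165.4 = 0.078597, so τ_n = 0.120438.
Rearranging for μ₀: μ₀ = (μ_n·τ_n − τ_data·x̄)/τ₀ = (26.5571·0.120438 − 0.078597·34.2) / 0.041841 = 0.510467/0.041841 ≈ 12.2.

μ₀ = 12.2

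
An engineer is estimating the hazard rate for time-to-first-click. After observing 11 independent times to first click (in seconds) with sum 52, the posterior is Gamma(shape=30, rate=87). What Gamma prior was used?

Gamma(shape=19, rate=35)

Gamma–exponential conjugacy: posterior shape = α + n, posterior rate = β + Σtᵢ.
So α = 30 − 11 = 19 and β = 87 − 52 = 35.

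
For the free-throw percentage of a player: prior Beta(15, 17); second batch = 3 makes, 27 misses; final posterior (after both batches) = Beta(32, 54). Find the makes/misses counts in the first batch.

Sequential conjugate updates are equivalent to a single update on the pooled data, so total successes = posterior α − prior α and total failures = posterior β − prior β.
Total across both batches: 32−15=17 makes, 54−17=37 misses.
Subtract the second batch: 17−3=14 makes and 37−27=10 misses.

14 makes and 10 misses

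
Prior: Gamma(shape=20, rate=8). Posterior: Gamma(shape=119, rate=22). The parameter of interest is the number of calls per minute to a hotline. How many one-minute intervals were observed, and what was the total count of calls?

n = 14 one-minute intervals with total 99 calls

Gamma–Poisson conjugacy: posterior shape = α + Σxᵢ, posterior rate = β + n.
Matching: Σxᵢ = 119 − 20 = 99 and n = 22 − 8 = 14.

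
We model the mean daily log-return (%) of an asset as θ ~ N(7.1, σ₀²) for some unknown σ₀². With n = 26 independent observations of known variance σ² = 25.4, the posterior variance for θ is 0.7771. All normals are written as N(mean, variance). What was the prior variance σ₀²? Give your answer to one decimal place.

σ₀² = 3.8

Posterior precision equals prior precision plus data precision: 1/σ_n² = 1/σ₀² + n/σ².
So 1/σ₀² = 1/0.7771 − 26/25.4 = 1.286836 − 1.023622 = 0.263214.
Hence σ₀² = 1/0.263214 ≈ 3.8.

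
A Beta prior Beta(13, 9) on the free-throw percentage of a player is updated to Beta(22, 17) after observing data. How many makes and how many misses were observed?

Beta is conjugate to the binomial likelihood: posterior = Beta(a+s, b+f).
So s = 22 − 13 = 9 and f = 17 − 9 = 8.

9 makes and 8 misses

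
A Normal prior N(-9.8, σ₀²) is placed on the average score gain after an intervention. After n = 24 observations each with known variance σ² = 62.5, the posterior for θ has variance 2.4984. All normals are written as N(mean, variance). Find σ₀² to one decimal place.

σ₀² = 61.5

Posterior precision equals prior precision plus data precision: 1/σ_n² = 1/σ₀² + n/σ².
So 1/σ₀² = 1/2.4984 − 24/62.5 = 0.400256 − 0.384000 = 0.016256.
Hence σ₀² = 1/0.016256 ≈ 61.5.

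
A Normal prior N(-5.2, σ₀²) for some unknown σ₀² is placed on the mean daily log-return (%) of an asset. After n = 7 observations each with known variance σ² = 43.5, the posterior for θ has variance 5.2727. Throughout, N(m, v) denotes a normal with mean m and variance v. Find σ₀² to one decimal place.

σ₀² = 34.8

For the Normal–Normal model with known σ², precisions add: τ_n = τ₀ + n/σ².
So 1/σ₀² = 1/5.2727 − 7/43.5 = 0.189656 − 0.160920 = 0.028736.
Hence σ₀² = 1/0.028736 ≈ 34.8.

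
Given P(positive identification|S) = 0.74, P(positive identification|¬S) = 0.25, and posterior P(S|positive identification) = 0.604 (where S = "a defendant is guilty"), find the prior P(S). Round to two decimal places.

P(S) = 0.34

Bayes' rule in odds form gives O(S|E) = O(S)·[P(E|S)/P(E|¬S)], hence O(S) = O(S|E)/LR.
Posterior odds = 0.604/(1−0.604) = 1.5253. LR = 0.74/0.25 = 2.9600.
Prior odds = 1.5253/2.9600 = 0.5153, so P(S) = 0.5153/(1+0.5153) ≈ 0.34.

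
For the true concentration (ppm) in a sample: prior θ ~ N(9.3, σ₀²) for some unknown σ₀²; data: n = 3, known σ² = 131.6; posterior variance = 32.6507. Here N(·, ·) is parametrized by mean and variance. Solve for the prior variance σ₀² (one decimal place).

σ₀² = 127.7

Posterior precision equals prior precision plus data precision: 1/σ_n² = 1/σ₀² + n/σ².
So 1/σ₀² = 1/32.6507 − 3/131.6 = 0.030627 − 0.022796 = 0.007831.
Hence σ₀² = 1/0.007831 ≈ 127.7.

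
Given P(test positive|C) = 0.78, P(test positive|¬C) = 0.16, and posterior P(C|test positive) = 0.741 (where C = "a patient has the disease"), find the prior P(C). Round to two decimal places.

In odds form, posterior odds = prior odds × likelihood ratio, so prior odds = posterior odds ÷ LR.
Posterior odds = 0.741/(1−0.741) = 2.8610. LR = 0.78/0.16 = 4.8750.
Prior odds = 2.8610/4.8750 = 0.5869, so P(C) = 0.5869/(1+0.5869) ≈ 0.37.

P(C) = 0.37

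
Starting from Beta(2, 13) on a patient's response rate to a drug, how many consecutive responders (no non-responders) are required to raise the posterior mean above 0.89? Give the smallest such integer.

After k responders and 0 non-responders the posterior is Beta(2+k, 13), with mean (2+k)/(2+13+k).
Set (2+k)/(15+k) > 0.89 and solve: k > (0.89·15 − 2)/(1 − 0.89) = 103.182.
The smallest integer exceeding 103.182 is 104, and checking k=104: (106)/(119) = 0.8908 > 0.89.

k = 104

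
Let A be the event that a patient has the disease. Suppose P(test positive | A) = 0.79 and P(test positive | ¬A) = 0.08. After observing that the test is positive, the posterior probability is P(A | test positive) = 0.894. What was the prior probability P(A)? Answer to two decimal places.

In odds form, posterior odds = prior odds × likelihood ratio, so prior odds = posterior odds ÷ LR.
Posterior odds = 0.894/(1−0.894) = 8.4340. LR = 0.79/0.08 = 9.8750.
Prior odds = 8.4340/9.8750 = 0.8541, so P(A) = 0.8541/(1+0.8541) ≈ 0.46.

P(A) = 0.46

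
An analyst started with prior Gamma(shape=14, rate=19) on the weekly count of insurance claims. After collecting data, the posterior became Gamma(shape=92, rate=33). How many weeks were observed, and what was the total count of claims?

n = 14 weeks with total 78 claims

Gamma–Poisson conjugacy: posterior shape = α + Σxᵢ, posterior rate = β + n.
Matching: Σxᵢ = 92 − 14 = 78 and n = 33 − 19 = 14.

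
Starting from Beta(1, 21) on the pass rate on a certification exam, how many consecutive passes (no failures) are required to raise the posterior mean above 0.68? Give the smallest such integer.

After k passes and 0 failures the posterior is Beta(1+k, 21), with mean (1+k)/(1+21+k).
Set (1+k)/(22+k) > 0.68 and solve: k > (0.68·22 − 1)/(1 − 0.68) = 43.625.
The smallest integer exceeding 43.625 is 44, and checking k=44: (45)/(66) = 0.6818 > 0.68.

k = 44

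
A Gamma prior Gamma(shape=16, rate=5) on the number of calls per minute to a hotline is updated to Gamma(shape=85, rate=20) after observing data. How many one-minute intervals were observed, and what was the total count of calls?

A Gamma(α, β) prior (rate parametrization) on a Poisson rate with n observations summing to S gives posterior Gamma(α+S, β+n).
Matching: Σxᵢ = 85 − 16 = 69 and n = 20 − 5 = 15.

n = 15 one-minute intervals with total 69 calls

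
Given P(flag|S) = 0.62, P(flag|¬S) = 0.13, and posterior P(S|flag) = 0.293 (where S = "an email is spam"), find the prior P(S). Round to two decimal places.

P(S) = 0.08

In odds form, posterior odds = prior odds × likelihood ratio, so prior odds = posterior odds ÷ LR.
Posterior odds = 0.293/(1−0.293) = 0.4144. LR = 0.62/0.13 = 4.7692.
Prior odds = 0.4144/4.7692 = 0.0869, so P(S) = 0.0869/(1+0.0869) ≈ 0.08.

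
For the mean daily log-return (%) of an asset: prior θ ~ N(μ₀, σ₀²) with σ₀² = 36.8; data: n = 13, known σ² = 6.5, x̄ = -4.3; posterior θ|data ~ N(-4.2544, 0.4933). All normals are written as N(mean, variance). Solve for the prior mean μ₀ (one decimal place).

μ₀ = -0.9

The posterior mean is a precision-weighted average: μ_n = (τ₀μ₀ + τ_data·x̄)/(τ₀+τ_data), with τ₀=1/σ₀² and τ_data=n/σ².
Here τ₀ = 1/36.8 = 0.027174 and τ_data = 13/6.5 = 2.000000, so τ_n = 2.027174.
Rearranging for μ₀: μ₀ = (μ_n·τ_n − τ_data·x̄)/τ₀ = (-4.2544·2.027174 − 2.000000·-4.3) / 0.027174 = -0.024409/0.027174 ≈ -0.9.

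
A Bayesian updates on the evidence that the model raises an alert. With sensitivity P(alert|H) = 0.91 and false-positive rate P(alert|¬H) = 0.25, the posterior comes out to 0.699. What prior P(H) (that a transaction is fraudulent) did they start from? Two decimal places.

P(H) = 0.39

Bayes' rule in odds form gives O(H|E) = O(H)·[P(E|H)/P(E|¬H)], hence O(H) = O(H|E)/LR.
Posterior odds = 0.699/(1−0.699) = 2.3223. LR = 0.91/0.25 = 3.6400.
Prior odds = 2.3223/3.6400 = 0.6380, so P(H) = 0.6380/(1+0.6380) ≈ 0.39.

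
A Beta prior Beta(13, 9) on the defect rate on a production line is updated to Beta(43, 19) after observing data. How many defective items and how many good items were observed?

Beta is conjugate to the binomial likelihood: posterior = Beta(a+s, b+f).
Match parameters: s=43−13=30, f=19−9=10.

30 defective items and 10 good items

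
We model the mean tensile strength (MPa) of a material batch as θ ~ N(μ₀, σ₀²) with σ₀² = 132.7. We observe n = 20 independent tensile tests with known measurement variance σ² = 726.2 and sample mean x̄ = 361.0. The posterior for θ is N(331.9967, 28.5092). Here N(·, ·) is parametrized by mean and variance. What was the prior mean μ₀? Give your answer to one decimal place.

μ₀ = 226.0

The posterior mean is a precision-weighted average: μ_n = (τ₀μ₀ + τ_data·x̄)/(τ₀+τ_data), with τ₀=1/σ₀² and τ_data=n/σ².
Here τ₀ = 1/132.7 = 0.007536 and τ_data = 20/726.2 = 0.027541, so τ_n = 0.035077.
Rearranging for μ₀: μ₀ = (μ_n·τ_n − τ_data·x̄)/τ₀ = (331.9967·0.035077 − 0.027541·361.0) / 0.007536 = 1.703147/0.007536 ≈ 226.0.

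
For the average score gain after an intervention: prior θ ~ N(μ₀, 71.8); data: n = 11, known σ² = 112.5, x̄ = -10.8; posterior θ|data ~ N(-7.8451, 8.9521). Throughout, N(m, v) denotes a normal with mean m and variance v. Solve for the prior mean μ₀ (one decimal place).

μ₀ = 12.9

With known observation variance, the Normal–Normal posterior has precision τ_n = τ₀ + n/σ² and mean μ_n = (τ₀μ₀ + (n/σ²)x̄)/τ_n.
Here τ₀ = 1/71.8 = 0.013928 and τ_data = 11/112.5 = 0.097778, so τ_n = 0.111706.
Rearranging for μ₀: μ₀ = (μ_n·τ_n − τ_data·x̄)/τ₀ = (-7.8451·0.111706 − 0.097778·-10.8) / 0.013928 = 0.179658/0.013928 ≈ 12.9.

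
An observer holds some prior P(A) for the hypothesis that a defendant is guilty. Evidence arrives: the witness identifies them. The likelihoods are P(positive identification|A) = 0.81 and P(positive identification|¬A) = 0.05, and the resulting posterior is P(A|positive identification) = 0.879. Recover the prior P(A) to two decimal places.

P(A) = 0.31

In odds form, posterior odds = prior odds × likelihood ratio, so prior odds = posterior odds ÷ LR.
Posterior odds = 0.879/(1−0.879) = 7.2645. LR = 0.81/0.05 = 16.2000.
Prior odds = 7.2645/16.2000 = 0.4484, so P(A) = 0.4484/(1+0.4484) ≈ 0.31.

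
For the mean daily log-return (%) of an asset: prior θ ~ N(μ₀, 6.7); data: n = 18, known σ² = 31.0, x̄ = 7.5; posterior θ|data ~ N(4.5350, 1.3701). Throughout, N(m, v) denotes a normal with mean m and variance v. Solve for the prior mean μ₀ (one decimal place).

μ₀ = -7.0

With known observation variance, the Normal–Normal posterior has precision τ_n = τ₀ + n/σ² and mean μ_n = (τ₀μ₀ + (n/σ²)x̄)/τ_n.
Here τ₀ = 1/6.7 = 0.149254 and τ_data = 18/31.0 = 0.580645, so τ_n = 0.729899.
Rearranging for μ₀: μ₀ = (μ_n·τ_n − τ_data·x̄)/τ₀ = (4.5350·0.729899 − 0.580645·7.5) / 0.149254 = -1.044746/0.149254 ≈ -7.0.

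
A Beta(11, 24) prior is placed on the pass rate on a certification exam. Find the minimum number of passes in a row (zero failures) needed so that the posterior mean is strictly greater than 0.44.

k = 8

After k passes and 0 failures the posterior is Beta(11+k, 24), with mean (11+k)/(11+24+k).
Set (11+k)/(35+k) > 0.44 and solve: k > (0.44·35 − 11)/(1 − 0.44) = 7.857.
The smallest integer exceeding 7.857 is 8.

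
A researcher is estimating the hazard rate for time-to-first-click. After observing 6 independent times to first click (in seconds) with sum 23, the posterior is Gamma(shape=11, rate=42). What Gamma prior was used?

For an exponential likelihood with a Gamma(α, β) prior on the rate, n observations with total T give posterior Gamma(α+n, β+T).
So α = 11 − 6 = 5 and β = 42 − 23 = 19.

Gamma(shape=5, rate=19)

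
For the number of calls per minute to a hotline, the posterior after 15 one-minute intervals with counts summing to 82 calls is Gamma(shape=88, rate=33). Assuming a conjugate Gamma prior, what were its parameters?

Gamma(shape=6, rate=18)

A Gamma(α, β) prior (rate parametrization) on a Poisson rate with n observations summing to S gives posterior Gamma(α+S, β+n).
So α = 88 − 82 = 6 and β = 33 − 15 = 18.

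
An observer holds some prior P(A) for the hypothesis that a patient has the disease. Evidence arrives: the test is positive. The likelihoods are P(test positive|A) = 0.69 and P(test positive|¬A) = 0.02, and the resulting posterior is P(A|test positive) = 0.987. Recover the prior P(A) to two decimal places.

In odds form, posterior odds = prior odds × likelihood ratio, so prior odds = posterior odds ÷ LR.
Posterior odds = 0.987/(1−0.987) = 75.9231. LR = 0.69/0.02 = 34.5000.
Prior odds = 75.9231/34.5000 = 2.2007, so P(A) = 2.2007/(1+2.2007) ≈ 0.69.

P(A) = 0.69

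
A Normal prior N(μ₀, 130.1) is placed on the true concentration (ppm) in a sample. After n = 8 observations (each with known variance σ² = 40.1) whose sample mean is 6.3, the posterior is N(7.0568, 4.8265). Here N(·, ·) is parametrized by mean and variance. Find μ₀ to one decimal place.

With known observation variance, the Normal–Normal posterior has precision τ_n = τ₀ + n/σ² and mean μ_n = (τ₀μ₀ + (n/σ²)x̄)/τ_n.
Here τ₀ = 1/130.1 = 0.007686 and τ_data = 8/40.1 = 0.199501, so τ_n = 0.207187.
Rearranging for μ₀: μ₀ = (μ_n·τ_n − τ_data·x̄)/τ₀ = (7.0568·0.207187 − 0.199501·6.3) / 0.007686 = 0.205221/0.007686 ≈ 26.7.

μ₀ = 26.7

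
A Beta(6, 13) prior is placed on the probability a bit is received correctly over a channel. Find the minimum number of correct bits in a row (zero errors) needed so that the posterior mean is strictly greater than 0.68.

k = 22

After k correct bits and 0 errors the posterior is Beta(6+k, 13), with mean (6+k)/(6+13+k).
Set (6+k)/(19+k) > 0.68 and solve: k > (0.68·19 − 6)/(1 − 0.68) = 21.625.
The smallest integer exceeding 21.625 is 22, and checking k=22: (28)/(41) = 0.6829 > 0.68.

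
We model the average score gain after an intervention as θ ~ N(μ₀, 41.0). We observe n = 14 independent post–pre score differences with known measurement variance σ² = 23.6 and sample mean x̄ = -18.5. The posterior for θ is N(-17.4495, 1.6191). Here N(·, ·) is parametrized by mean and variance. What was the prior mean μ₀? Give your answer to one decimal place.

μ₀ = 8.1

With known observation variance, the Normal–Normal posterior has precision τ_n = τ₀ + n/σ² and mean μ_n = (τ₀μ₀ + (n/σ²)x̄)/τ_n.
Here τ₀ = 1/41.0 = 0.024390 and τ_data = 14/23.6 = 0.593220, so τ_n = 0.617610.
Rearranging for μ₀: μ₀ = (μ_n·τ_n − τ_data·x̄)/τ₀ = (-17.4495·0.617610 − 0.593220·-18.5) / 0.024390 = 0.197584/0.024390 ≈ 8.1.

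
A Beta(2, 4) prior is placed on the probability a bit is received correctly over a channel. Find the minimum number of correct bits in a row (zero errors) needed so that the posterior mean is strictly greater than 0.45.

After k correct bits and 0 errors the posterior is Beta(2+k, 4), with mean (2+k)/(2+4+k).
Set (2+k)/(6+k) > 0.45 and solve: k > (0.45·6 − 2)/(1 − 0.45) = 1.273.
The smallest integer exceeding 1.273 is 2.

k = 2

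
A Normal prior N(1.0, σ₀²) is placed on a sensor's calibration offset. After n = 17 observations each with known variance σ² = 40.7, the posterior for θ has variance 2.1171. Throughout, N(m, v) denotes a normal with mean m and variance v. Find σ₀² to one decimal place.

σ₀² = 18.3

For the Normal–Normal model with known σ², precisions add: τ_n = τ₀ + n/σ².
So 1/σ₀² = 1/2.1171 − 17/40.7 = 0.472344 − 0.417690 = 0.054654.
Hence σ₀² = 1/0.054654 ≈ 18.3.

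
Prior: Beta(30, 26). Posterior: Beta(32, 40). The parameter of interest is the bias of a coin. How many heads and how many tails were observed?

2 heads and 14 tails

Beta is conjugate to the binomial likelihood: posterior = Beta(α+s, β+f).
So s = 32 − 30 = 2 and f = 40 − 26 = 14.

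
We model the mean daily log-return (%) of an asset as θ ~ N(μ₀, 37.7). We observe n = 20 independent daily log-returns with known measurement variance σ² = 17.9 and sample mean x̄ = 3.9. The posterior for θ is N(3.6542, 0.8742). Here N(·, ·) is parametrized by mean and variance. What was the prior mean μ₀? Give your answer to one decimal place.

With known observation variance, the Normal–Normal posterior has precision τ_n = τ₀ + n/σ² and mean μ_n = (τ₀μ₀ + (n/σ²)x̄)/τ_n.
Here τ₀ = 1/37.7 = 0.026525 and τ_data = 20/17.9 = 1.117318, so τ_n = 1.143843.
Rearranging for μ₀: μ₀ = (μ_n·τ_n − τ_data·x̄)/τ₀ = (3.6542·1.143843 − 1.117318·3.9) / 0.026525 = -0.177709/0.026525 ≈ -6.7.

μ₀ = -6.7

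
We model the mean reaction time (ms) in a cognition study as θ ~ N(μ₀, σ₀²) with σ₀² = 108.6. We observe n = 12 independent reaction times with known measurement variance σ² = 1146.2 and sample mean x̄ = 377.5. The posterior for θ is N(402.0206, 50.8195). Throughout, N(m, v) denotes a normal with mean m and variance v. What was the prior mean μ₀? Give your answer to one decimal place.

The posterior mean is a precision-weighted average: μ_n = (τ₀μ₀ + τ_data·x̄)/(τ₀+τ_data), with τ₀=1/σ₀² and τ_data=n/σ².
Here τ₀ = 1/108.6 = 0.009208 and τ_data = 12/1146.2 = 0.010469, so τ_n = 0.019677.
Rearranging for μ₀: μ₀ = (μ_n·τ_n − τ_data·x̄)/τ₀ = (402.0206·0.019677 − 0.010469·377.5) / 0.009208 = 3.958512/0.009208 ≈ 429.9.

μ₀ = 429.9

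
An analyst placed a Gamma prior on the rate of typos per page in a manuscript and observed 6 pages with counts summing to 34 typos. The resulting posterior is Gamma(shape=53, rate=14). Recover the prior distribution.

Gamma–Poisson conjugacy: posterior shape = α + Σxᵢ, posterior rate = β + n.
So α = 53 − 34 = 19 and β = 14 − 6 = 8.

Gamma(shape=19, rate=8)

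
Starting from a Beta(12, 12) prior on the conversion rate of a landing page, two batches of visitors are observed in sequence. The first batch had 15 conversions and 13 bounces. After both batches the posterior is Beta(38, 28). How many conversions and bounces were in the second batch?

Because Beta–binomial updating is additive in the counts, the combined data contributed (α_post−α_prior, β_post−β_prior) successes and failures.
Total across both batches: 38−12=26 conversions, 28−12=16 bounces.
Subtract the first batch: 26−15=11 conversions and 16−13=3 bounces.

11 conversions and 3 bounces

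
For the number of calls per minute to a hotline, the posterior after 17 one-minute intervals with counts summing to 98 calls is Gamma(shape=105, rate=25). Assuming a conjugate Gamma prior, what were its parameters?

Gamma(shape=7, rate=8)

A Gamma(α, β) prior (rate parametrization) on a Poisson rate with n observations summing to S gives posterior Gamma(α+S, β+n).
So α = 105 − 98 = 7 and β = 25 − 17 = 8.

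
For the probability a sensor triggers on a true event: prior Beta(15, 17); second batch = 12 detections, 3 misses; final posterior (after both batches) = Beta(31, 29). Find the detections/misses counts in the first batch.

4 detections and 9 misses

Because Beta–binomial updating is additive in the counts, the combined data contributed (α_post−α_prior, β_post−β_prior) successes and failures.
Total across both batches: 31−15=16 detections, 29−17=12 misses.
Subtract the second batch: 16−12=4 detections and 12−3=9 misses.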